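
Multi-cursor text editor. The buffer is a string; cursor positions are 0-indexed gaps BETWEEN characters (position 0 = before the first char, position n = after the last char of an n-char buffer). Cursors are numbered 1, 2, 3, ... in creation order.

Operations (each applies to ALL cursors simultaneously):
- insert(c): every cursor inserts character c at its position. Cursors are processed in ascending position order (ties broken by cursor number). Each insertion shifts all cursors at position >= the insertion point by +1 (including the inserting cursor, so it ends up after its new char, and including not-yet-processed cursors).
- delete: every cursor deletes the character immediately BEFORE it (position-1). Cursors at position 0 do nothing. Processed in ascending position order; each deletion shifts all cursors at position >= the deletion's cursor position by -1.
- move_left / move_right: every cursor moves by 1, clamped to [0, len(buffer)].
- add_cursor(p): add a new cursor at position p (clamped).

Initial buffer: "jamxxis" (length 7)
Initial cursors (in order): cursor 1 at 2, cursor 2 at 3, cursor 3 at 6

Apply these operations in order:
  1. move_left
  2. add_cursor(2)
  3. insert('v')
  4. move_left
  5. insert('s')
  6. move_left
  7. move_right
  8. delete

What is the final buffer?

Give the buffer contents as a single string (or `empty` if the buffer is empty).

After op 1 (move_left): buffer="jamxxis" (len 7), cursors c1@1 c2@2 c3@5, authorship .......
After op 2 (add_cursor(2)): buffer="jamxxis" (len 7), cursors c1@1 c2@2 c4@2 c3@5, authorship .......
After op 3 (insert('v')): buffer="jvavvmxxvis" (len 11), cursors c1@2 c2@5 c4@5 c3@9, authorship .1.24...3..
After op 4 (move_left): buffer="jvavvmxxvis" (len 11), cursors c1@1 c2@4 c4@4 c3@8, authorship .1.24...3..
After op 5 (insert('s')): buffer="jsvavssvmxxsvis" (len 15), cursors c1@2 c2@7 c4@7 c3@12, authorship .11.2244...33..
After op 6 (move_left): buffer="jsvavssvmxxsvis" (len 15), cursors c1@1 c2@6 c4@6 c3@11, authorship .11.2244...33..
After op 7 (move_right): buffer="jsvavssvmxxsvis" (len 15), cursors c1@2 c2@7 c4@7 c3@12, authorship .11.2244...33..
After op 8 (delete): buffer="jvavvmxxvis" (len 11), cursors c1@1 c2@4 c4@4 c3@8, authorship .1.24...3..

Answer: jvavvmxxvis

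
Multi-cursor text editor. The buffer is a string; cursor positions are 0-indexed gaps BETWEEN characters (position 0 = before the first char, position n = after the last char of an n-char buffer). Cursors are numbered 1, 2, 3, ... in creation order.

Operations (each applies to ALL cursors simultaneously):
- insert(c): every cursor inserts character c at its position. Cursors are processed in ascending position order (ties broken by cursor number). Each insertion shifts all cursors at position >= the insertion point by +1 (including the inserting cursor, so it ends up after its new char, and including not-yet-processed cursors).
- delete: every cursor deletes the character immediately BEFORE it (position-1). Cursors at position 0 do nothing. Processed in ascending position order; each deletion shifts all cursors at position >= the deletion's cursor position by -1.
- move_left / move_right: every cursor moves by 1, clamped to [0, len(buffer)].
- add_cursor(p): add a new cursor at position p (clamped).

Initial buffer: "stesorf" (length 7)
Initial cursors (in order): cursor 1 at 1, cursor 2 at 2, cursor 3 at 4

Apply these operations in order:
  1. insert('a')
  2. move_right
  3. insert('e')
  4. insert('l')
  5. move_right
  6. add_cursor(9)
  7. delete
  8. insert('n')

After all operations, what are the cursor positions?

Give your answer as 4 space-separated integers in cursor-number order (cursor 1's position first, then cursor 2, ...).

After op 1 (insert('a')): buffer="sataesaorf" (len 10), cursors c1@2 c2@4 c3@7, authorship .1.2..3...
After op 2 (move_right): buffer="sataesaorf" (len 10), cursors c1@3 c2@5 c3@8, authorship .1.2..3...
After op 3 (insert('e')): buffer="sateaeesaoerf" (len 13), cursors c1@4 c2@7 c3@11, authorship .1.12.2.3.3..
After op 4 (insert('l')): buffer="satelaeelsaoelrf" (len 16), cursors c1@5 c2@9 c3@14, authorship .1.112.22.3.33..
After op 5 (move_right): buffer="satelaeelsaoelrf" (len 16), cursors c1@6 c2@10 c3@15, authorship .1.112.22.3.33..
After op 6 (add_cursor(9)): buffer="satelaeelsaoelrf" (len 16), cursors c1@6 c4@9 c2@10 c3@15, authorship .1.112.22.3.33..
After op 7 (delete): buffer="sateleeaoelf" (len 12), cursors c1@5 c2@7 c4@7 c3@11, authorship .1.11.23.33.
After op 8 (insert('n')): buffer="satelneennaoelnf" (len 16), cursors c1@6 c2@10 c4@10 c3@15, authorship .1.111.2243.333.

Answer: 6 10 15 10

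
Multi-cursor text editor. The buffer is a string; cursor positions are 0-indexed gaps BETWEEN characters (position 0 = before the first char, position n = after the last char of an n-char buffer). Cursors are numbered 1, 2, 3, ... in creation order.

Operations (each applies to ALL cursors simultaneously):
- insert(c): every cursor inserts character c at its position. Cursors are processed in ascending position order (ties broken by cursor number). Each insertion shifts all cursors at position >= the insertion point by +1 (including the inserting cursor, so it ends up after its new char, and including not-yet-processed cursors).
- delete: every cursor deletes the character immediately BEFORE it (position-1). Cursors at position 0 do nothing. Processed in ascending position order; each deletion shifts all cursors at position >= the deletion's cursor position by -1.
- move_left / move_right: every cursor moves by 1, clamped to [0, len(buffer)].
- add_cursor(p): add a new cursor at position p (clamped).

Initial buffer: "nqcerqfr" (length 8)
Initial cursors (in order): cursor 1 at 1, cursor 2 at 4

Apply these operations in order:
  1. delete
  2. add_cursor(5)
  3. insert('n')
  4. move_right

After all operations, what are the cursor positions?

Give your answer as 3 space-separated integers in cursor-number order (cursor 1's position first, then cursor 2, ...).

After op 1 (delete): buffer="qcrqfr" (len 6), cursors c1@0 c2@2, authorship ......
After op 2 (add_cursor(5)): buffer="qcrqfr" (len 6), cursors c1@0 c2@2 c3@5, authorship ......
After op 3 (insert('n')): buffer="nqcnrqfnr" (len 9), cursors c1@1 c2@4 c3@8, authorship 1..2...3.
After op 4 (move_right): buffer="nqcnrqfnr" (len 9), cursors c1@2 c2@5 c3@9, authorship 1..2...3.

Answer: 2 5 9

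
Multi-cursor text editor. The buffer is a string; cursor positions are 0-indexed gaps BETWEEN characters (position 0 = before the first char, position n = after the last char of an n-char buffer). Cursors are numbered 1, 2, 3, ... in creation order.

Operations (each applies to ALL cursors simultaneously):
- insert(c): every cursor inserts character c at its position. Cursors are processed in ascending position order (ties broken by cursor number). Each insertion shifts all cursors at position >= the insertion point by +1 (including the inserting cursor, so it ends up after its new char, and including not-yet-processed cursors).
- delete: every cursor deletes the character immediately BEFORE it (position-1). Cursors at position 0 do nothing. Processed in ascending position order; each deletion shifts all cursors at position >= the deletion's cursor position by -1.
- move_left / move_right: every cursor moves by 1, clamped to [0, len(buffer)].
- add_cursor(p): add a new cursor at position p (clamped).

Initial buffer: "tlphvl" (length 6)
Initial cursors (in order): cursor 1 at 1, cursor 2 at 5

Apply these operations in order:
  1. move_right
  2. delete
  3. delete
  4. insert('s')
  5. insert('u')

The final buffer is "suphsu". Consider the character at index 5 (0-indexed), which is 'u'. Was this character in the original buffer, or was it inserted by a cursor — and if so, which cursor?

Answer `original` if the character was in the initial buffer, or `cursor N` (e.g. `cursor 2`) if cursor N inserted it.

Answer: cursor 2

Derivation:
After op 1 (move_right): buffer="tlphvl" (len 6), cursors c1@2 c2@6, authorship ......
After op 2 (delete): buffer="tphv" (len 4), cursors c1@1 c2@4, authorship ....
After op 3 (delete): buffer="ph" (len 2), cursors c1@0 c2@2, authorship ..
After op 4 (insert('s')): buffer="sphs" (len 4), cursors c1@1 c2@4, authorship 1..2
After op 5 (insert('u')): buffer="suphsu" (len 6), cursors c1@2 c2@6, authorship 11..22
Authorship (.=original, N=cursor N): 1 1 . . 2 2
Index 5: author = 2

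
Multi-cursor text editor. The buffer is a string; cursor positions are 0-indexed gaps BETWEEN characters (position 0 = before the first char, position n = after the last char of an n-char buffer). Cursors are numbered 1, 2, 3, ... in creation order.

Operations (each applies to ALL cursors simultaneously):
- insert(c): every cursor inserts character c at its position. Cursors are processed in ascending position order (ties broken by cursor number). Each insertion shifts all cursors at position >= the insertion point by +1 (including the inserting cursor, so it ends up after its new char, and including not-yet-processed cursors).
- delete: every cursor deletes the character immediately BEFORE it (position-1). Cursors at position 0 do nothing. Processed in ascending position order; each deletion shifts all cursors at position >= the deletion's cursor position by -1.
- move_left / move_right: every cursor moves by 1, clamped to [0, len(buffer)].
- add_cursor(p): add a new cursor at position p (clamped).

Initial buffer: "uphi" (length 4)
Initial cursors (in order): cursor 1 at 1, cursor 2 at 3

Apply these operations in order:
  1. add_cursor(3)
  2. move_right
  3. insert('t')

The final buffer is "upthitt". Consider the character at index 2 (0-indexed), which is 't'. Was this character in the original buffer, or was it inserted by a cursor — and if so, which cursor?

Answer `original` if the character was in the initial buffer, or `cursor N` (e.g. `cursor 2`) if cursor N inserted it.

Answer: cursor 1

Derivation:
After op 1 (add_cursor(3)): buffer="uphi" (len 4), cursors c1@1 c2@3 c3@3, authorship ....
After op 2 (move_right): buffer="uphi" (len 4), cursors c1@2 c2@4 c3@4, authorship ....
After op 3 (insert('t')): buffer="upthitt" (len 7), cursors c1@3 c2@7 c3@7, authorship ..1..23
Authorship (.=original, N=cursor N): . . 1 . . 2 3
Index 2: author = 1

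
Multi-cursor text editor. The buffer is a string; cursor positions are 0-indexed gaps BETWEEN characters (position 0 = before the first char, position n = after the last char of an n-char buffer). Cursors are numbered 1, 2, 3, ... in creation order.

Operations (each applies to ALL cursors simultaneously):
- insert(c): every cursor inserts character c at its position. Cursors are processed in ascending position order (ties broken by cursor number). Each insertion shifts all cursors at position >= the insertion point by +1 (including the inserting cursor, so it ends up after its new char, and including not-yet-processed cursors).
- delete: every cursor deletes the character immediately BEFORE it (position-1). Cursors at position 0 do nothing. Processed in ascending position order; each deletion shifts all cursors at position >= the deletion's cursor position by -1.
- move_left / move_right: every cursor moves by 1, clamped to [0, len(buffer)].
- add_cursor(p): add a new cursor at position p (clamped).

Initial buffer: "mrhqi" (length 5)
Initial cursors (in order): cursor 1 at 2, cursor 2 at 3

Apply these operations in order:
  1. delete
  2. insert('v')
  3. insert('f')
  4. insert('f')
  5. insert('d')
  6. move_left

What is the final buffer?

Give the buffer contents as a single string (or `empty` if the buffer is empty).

After op 1 (delete): buffer="mqi" (len 3), cursors c1@1 c2@1, authorship ...
After op 2 (insert('v')): buffer="mvvqi" (len 5), cursors c1@3 c2@3, authorship .12..
After op 3 (insert('f')): buffer="mvvffqi" (len 7), cursors c1@5 c2@5, authorship .1212..
After op 4 (insert('f')): buffer="mvvffffqi" (len 9), cursors c1@7 c2@7, authorship .121212..
After op 5 (insert('d')): buffer="mvvffffddqi" (len 11), cursors c1@9 c2@9, authorship .12121212..
After op 6 (move_left): buffer="mvvffffddqi" (len 11), cursors c1@8 c2@8, authorship .12121212..

Answer: mvvffffddqi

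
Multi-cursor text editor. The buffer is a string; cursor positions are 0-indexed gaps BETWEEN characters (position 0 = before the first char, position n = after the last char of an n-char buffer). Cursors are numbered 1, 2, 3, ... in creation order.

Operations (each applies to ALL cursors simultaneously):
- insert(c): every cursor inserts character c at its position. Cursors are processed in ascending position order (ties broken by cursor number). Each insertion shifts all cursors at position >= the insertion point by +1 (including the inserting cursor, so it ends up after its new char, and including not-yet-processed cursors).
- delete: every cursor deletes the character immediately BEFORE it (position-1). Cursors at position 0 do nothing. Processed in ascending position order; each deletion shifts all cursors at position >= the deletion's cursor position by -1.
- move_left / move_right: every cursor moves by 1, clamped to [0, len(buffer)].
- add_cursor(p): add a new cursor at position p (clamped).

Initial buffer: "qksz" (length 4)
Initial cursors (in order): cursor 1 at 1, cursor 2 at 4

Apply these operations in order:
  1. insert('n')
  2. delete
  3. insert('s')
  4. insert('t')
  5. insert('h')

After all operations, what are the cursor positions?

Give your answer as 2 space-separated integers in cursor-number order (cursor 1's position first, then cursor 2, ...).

Answer: 4 10

Derivation:
After op 1 (insert('n')): buffer="qnkszn" (len 6), cursors c1@2 c2@6, authorship .1...2
After op 2 (delete): buffer="qksz" (len 4), cursors c1@1 c2@4, authorship ....
After op 3 (insert('s')): buffer="qskszs" (len 6), cursors c1@2 c2@6, authorship .1...2
After op 4 (insert('t')): buffer="qstkszst" (len 8), cursors c1@3 c2@8, authorship .11...22
After op 5 (insert('h')): buffer="qsthkszsth" (len 10), cursors c1@4 c2@10, authorship .111...222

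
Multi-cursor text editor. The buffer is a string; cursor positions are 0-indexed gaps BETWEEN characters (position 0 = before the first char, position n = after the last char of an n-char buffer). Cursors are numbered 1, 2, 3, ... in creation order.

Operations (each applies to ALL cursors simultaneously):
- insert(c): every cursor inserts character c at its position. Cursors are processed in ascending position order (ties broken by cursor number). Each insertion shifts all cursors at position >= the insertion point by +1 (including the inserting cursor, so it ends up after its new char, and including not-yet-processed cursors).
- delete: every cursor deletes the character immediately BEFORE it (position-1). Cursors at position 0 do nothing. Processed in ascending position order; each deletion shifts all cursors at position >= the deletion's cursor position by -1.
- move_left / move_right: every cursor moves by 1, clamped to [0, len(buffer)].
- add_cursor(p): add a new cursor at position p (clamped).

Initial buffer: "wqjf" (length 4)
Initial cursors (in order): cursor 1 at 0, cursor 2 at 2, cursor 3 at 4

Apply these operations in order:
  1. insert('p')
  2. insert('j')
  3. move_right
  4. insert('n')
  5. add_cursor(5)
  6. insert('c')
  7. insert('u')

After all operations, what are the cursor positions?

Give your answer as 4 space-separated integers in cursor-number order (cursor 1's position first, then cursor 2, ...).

After op 1 (insert('p')): buffer="pwqpjfp" (len 7), cursors c1@1 c2@4 c3@7, authorship 1..2..3
After op 2 (insert('j')): buffer="pjwqpjjfpj" (len 10), cursors c1@2 c2@6 c3@10, authorship 11..22..33
After op 3 (move_right): buffer="pjwqpjjfpj" (len 10), cursors c1@3 c2@7 c3@10, authorship 11..22..33
After op 4 (insert('n')): buffer="pjwnqpjjnfpjn" (len 13), cursors c1@4 c2@9 c3@13, authorship 11.1.22.2.333
After op 5 (add_cursor(5)): buffer="pjwnqpjjnfpjn" (len 13), cursors c1@4 c4@5 c2@9 c3@13, authorship 11.1.22.2.333
After op 6 (insert('c')): buffer="pjwncqcpjjncfpjnc" (len 17), cursors c1@5 c4@7 c2@12 c3@17, authorship 11.11.422.22.3333
After op 7 (insert('u')): buffer="pjwncuqcupjjncufpjncu" (len 21), cursors c1@6 c4@9 c2@15 c3@21, authorship 11.111.4422.222.33333

Answer: 6 15 21 9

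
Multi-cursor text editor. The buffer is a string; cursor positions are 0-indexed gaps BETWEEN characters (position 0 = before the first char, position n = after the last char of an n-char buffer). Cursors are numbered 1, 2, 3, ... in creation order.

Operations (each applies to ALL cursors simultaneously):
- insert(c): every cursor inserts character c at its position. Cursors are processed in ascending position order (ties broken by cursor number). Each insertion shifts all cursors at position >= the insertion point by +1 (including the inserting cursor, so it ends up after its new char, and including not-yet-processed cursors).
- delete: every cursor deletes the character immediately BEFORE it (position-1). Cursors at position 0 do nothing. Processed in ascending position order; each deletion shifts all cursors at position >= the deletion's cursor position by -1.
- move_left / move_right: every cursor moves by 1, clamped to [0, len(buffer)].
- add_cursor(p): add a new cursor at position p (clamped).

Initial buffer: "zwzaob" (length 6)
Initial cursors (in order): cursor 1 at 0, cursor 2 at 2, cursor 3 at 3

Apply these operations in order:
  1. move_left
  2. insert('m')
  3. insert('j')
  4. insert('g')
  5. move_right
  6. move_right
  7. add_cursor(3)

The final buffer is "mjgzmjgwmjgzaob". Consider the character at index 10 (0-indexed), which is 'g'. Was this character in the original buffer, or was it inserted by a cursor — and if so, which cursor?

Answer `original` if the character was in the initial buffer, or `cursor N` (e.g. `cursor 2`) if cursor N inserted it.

Answer: cursor 3

Derivation:
After op 1 (move_left): buffer="zwzaob" (len 6), cursors c1@0 c2@1 c3@2, authorship ......
After op 2 (insert('m')): buffer="mzmwmzaob" (len 9), cursors c1@1 c2@3 c3@5, authorship 1.2.3....
After op 3 (insert('j')): buffer="mjzmjwmjzaob" (len 12), cursors c1@2 c2@5 c3@8, authorship 11.22.33....
After op 4 (insert('g')): buffer="mjgzmjgwmjgzaob" (len 15), cursors c1@3 c2@7 c3@11, authorship 111.222.333....
After op 5 (move_right): buffer="mjgzmjgwmjgzaob" (len 15), cursors c1@4 c2@8 c3@12, authorship 111.222.333....
After op 6 (move_right): buffer="mjgzmjgwmjgzaob" (len 15), cursors c1@5 c2@9 c3@13, authorship 111.222.333....
After op 7 (add_cursor(3)): buffer="mjgzmjgwmjgzaob" (len 15), cursors c4@3 c1@5 c2@9 c3@13, authorship 111.222.333....
Authorship (.=original, N=cursor N): 1 1 1 . 2 2 2 . 3 3 3 . . . .
Index 10: author = 3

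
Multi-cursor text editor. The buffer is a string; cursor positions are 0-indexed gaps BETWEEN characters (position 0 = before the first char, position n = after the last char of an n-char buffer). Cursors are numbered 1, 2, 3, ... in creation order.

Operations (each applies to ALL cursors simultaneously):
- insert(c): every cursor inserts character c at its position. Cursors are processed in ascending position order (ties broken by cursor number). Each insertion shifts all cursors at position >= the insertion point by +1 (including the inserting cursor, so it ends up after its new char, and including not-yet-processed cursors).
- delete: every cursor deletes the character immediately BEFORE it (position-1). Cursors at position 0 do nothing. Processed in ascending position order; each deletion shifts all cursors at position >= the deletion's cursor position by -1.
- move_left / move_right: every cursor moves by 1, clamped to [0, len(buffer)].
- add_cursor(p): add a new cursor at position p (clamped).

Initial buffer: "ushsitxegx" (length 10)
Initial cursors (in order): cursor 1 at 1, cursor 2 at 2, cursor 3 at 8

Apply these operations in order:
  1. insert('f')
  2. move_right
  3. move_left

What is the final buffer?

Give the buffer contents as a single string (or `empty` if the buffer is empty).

After op 1 (insert('f')): buffer="ufsfhsitxefgx" (len 13), cursors c1@2 c2@4 c3@11, authorship .1.2......3..
After op 2 (move_right): buffer="ufsfhsitxefgx" (len 13), cursors c1@3 c2@5 c3@12, authorship .1.2......3..
After op 3 (move_left): buffer="ufsfhsitxefgx" (len 13), cursors c1@2 c2@4 c3@11, authorship .1.2......3..

Answer: ufsfhsitxefgx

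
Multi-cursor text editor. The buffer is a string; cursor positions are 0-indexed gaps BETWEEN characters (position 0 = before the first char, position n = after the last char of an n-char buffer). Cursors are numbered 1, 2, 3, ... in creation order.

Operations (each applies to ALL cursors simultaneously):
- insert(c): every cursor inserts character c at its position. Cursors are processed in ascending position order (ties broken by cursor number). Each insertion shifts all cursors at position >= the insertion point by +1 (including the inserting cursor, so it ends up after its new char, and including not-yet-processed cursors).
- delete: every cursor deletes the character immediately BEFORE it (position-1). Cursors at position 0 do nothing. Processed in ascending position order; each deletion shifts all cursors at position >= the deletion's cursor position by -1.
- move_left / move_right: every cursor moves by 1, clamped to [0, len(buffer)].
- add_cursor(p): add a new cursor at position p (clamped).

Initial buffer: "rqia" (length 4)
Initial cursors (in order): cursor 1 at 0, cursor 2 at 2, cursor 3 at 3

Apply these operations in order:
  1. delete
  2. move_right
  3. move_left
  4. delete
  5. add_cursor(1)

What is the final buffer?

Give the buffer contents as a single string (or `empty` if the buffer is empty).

After op 1 (delete): buffer="ra" (len 2), cursors c1@0 c2@1 c3@1, authorship ..
After op 2 (move_right): buffer="ra" (len 2), cursors c1@1 c2@2 c3@2, authorship ..
After op 3 (move_left): buffer="ra" (len 2), cursors c1@0 c2@1 c3@1, authorship ..
After op 4 (delete): buffer="a" (len 1), cursors c1@0 c2@0 c3@0, authorship .
After op 5 (add_cursor(1)): buffer="a" (len 1), cursors c1@0 c2@0 c3@0 c4@1, authorship .

Answer: a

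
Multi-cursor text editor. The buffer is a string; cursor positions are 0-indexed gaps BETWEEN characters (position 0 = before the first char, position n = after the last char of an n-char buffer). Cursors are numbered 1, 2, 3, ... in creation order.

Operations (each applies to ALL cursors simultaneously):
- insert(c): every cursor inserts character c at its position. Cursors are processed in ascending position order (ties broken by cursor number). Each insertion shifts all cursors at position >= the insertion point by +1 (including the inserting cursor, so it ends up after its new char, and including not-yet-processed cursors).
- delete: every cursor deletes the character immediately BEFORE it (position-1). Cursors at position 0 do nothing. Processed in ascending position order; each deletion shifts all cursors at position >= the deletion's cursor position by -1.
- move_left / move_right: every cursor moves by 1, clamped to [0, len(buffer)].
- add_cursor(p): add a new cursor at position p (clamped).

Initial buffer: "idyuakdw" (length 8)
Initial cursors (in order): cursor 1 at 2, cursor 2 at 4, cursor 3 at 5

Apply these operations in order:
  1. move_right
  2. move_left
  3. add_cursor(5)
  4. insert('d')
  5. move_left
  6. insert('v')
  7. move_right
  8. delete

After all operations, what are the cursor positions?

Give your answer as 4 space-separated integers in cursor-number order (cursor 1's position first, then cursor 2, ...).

Answer: 3 6 9 9

Derivation:
After op 1 (move_right): buffer="idyuakdw" (len 8), cursors c1@3 c2@5 c3@6, authorship ........
After op 2 (move_left): buffer="idyuakdw" (len 8), cursors c1@2 c2@4 c3@5, authorship ........
After op 3 (add_cursor(5)): buffer="idyuakdw" (len 8), cursors c1@2 c2@4 c3@5 c4@5, authorship ........
After op 4 (insert('d')): buffer="iddyudaddkdw" (len 12), cursors c1@3 c2@6 c3@9 c4@9, authorship ..1..2.34...
After op 5 (move_left): buffer="iddyudaddkdw" (len 12), cursors c1@2 c2@5 c3@8 c4@8, authorship ..1..2.34...
After op 6 (insert('v')): buffer="idvdyuvdadvvdkdw" (len 16), cursors c1@3 c2@7 c3@12 c4@12, authorship ..11..22.3344...
After op 7 (move_right): buffer="idvdyuvdadvvdkdw" (len 16), cursors c1@4 c2@8 c3@13 c4@13, authorship ..11..22.3344...
After op 8 (delete): buffer="idvyuvadvkdw" (len 12), cursors c1@3 c2@6 c3@9 c4@9, authorship ..1..2.33...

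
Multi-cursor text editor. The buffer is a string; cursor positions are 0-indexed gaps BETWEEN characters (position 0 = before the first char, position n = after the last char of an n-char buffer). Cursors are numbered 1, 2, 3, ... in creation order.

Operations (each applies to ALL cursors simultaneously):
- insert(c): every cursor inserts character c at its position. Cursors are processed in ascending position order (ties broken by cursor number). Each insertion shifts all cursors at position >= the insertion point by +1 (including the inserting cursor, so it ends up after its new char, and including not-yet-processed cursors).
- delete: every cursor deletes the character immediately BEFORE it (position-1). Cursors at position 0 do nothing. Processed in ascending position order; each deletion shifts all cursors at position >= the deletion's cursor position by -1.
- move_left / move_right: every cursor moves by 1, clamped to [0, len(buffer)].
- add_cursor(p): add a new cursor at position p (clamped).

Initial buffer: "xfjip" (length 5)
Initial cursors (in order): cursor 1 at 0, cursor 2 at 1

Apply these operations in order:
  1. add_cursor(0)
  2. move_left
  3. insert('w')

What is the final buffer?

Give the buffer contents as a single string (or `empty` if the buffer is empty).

After op 1 (add_cursor(0)): buffer="xfjip" (len 5), cursors c1@0 c3@0 c2@1, authorship .....
After op 2 (move_left): buffer="xfjip" (len 5), cursors c1@0 c2@0 c3@0, authorship .....
After op 3 (insert('w')): buffer="wwwxfjip" (len 8), cursors c1@3 c2@3 c3@3, authorship 123.....

Answer: wwwxfjip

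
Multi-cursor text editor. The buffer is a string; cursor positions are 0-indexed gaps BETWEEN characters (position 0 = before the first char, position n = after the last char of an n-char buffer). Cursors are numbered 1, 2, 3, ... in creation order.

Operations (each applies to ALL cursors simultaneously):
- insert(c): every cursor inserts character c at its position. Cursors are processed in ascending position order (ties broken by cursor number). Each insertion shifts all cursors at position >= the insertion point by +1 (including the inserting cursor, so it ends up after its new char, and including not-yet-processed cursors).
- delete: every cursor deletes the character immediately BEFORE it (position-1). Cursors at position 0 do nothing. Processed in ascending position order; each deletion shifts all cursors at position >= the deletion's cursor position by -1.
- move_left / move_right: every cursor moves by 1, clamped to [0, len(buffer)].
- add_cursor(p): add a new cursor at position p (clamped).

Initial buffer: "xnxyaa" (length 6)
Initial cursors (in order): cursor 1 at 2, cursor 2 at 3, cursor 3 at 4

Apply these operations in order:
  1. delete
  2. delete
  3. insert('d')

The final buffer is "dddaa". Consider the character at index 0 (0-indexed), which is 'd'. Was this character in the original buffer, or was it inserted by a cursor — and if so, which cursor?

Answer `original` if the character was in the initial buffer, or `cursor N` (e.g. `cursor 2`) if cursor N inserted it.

After op 1 (delete): buffer="xaa" (len 3), cursors c1@1 c2@1 c3@1, authorship ...
After op 2 (delete): buffer="aa" (len 2), cursors c1@0 c2@0 c3@0, authorship ..
After op 3 (insert('d')): buffer="dddaa" (len 5), cursors c1@3 c2@3 c3@3, authorship 123..
Authorship (.=original, N=cursor N): 1 2 3 . .
Index 0: author = 1

Answer: cursor 1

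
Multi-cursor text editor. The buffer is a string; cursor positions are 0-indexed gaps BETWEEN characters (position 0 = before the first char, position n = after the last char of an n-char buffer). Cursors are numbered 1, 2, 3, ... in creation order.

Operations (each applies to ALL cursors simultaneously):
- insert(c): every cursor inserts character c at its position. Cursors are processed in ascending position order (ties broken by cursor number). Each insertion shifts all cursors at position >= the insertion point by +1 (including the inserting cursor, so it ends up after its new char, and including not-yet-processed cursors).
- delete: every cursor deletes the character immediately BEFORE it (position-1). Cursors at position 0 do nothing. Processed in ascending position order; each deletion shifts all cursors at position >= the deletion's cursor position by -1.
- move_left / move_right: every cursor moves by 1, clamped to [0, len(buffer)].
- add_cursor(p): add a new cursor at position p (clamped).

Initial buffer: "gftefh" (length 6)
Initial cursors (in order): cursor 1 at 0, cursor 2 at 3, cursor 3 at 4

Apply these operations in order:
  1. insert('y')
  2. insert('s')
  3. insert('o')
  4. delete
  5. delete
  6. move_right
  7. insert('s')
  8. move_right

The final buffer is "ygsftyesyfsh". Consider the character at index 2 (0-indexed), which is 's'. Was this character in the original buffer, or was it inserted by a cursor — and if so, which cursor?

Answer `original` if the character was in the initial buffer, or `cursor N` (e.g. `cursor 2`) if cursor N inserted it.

After op 1 (insert('y')): buffer="ygftyeyfh" (len 9), cursors c1@1 c2@5 c3@7, authorship 1...2.3..
After op 2 (insert('s')): buffer="ysgftyseysfh" (len 12), cursors c1@2 c2@7 c3@10, authorship 11...22.33..
After op 3 (insert('o')): buffer="ysogftysoeysofh" (len 15), cursors c1@3 c2@9 c3@13, authorship 111...222.333..
After op 4 (delete): buffer="ysgftyseysfh" (len 12), cursors c1@2 c2@7 c3@10, authorship 11...22.33..
After op 5 (delete): buffer="ygftyeyfh" (len 9), cursors c1@1 c2@5 c3@7, authorship 1...2.3..
After op 6 (move_right): buffer="ygftyeyfh" (len 9), cursors c1@2 c2@6 c3@8, authorship 1...2.3..
After op 7 (insert('s')): buffer="ygsftyesyfsh" (len 12), cursors c1@3 c2@8 c3@11, authorship 1.1..2.23.3.
After op 8 (move_right): buffer="ygsftyesyfsh" (len 12), cursors c1@4 c2@9 c3@12, authorship 1.1..2.23.3.
Authorship (.=original, N=cursor N): 1 . 1 . . 2 . 2 3 . 3 .
Index 2: author = 1

Answer: cursor 1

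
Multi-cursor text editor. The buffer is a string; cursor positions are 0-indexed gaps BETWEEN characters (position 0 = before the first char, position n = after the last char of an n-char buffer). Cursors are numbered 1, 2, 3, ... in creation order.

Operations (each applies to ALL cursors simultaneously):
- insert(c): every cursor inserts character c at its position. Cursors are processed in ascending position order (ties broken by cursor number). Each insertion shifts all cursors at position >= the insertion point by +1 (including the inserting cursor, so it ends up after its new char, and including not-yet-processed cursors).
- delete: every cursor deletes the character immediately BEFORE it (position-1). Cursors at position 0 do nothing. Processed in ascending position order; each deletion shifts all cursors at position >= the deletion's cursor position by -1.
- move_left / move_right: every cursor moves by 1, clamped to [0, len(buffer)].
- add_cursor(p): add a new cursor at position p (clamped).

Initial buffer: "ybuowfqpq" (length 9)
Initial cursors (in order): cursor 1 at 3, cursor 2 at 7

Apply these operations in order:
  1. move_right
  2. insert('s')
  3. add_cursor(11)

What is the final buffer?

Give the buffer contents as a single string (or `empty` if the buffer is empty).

Answer: ybuoswfqpsq

Derivation:
After op 1 (move_right): buffer="ybuowfqpq" (len 9), cursors c1@4 c2@8, authorship .........
After op 2 (insert('s')): buffer="ybuoswfqpsq" (len 11), cursors c1@5 c2@10, authorship ....1....2.
After op 3 (add_cursor(11)): buffer="ybuoswfqpsq" (len 11), cursors c1@5 c2@10 c3@11, authorship ....1....2.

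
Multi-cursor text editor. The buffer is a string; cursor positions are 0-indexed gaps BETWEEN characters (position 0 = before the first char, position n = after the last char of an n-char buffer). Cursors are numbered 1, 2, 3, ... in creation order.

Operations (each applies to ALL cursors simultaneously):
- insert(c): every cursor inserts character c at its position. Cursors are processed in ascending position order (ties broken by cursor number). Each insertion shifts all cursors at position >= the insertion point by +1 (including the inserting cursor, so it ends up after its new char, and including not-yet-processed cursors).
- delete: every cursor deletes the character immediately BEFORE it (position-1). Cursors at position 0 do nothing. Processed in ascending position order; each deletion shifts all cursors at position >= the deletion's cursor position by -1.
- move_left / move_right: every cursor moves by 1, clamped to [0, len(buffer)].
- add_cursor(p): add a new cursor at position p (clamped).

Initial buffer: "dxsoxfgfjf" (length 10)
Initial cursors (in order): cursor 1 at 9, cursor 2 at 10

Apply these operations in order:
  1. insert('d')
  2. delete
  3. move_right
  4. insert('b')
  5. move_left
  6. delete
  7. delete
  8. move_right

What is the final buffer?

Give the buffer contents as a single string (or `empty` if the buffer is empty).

Answer: dxsoxfgb

Derivation:
After op 1 (insert('d')): buffer="dxsoxfgfjdfd" (len 12), cursors c1@10 c2@12, authorship .........1.2
After op 2 (delete): buffer="dxsoxfgfjf" (len 10), cursors c1@9 c2@10, authorship ..........
After op 3 (move_right): buffer="dxsoxfgfjf" (len 10), cursors c1@10 c2@10, authorship ..........
After op 4 (insert('b')): buffer="dxsoxfgfjfbb" (len 12), cursors c1@12 c2@12, authorship ..........12
After op 5 (move_left): buffer="dxsoxfgfjfbb" (len 12), cursors c1@11 c2@11, authorship ..........12
After op 6 (delete): buffer="dxsoxfgfjb" (len 10), cursors c1@9 c2@9, authorship .........2
After op 7 (delete): buffer="dxsoxfgb" (len 8), cursors c1@7 c2@7, authorship .......2
After op 8 (move_right): buffer="dxsoxfgb" (len 8), cursors c1@8 c2@8, authorship .......2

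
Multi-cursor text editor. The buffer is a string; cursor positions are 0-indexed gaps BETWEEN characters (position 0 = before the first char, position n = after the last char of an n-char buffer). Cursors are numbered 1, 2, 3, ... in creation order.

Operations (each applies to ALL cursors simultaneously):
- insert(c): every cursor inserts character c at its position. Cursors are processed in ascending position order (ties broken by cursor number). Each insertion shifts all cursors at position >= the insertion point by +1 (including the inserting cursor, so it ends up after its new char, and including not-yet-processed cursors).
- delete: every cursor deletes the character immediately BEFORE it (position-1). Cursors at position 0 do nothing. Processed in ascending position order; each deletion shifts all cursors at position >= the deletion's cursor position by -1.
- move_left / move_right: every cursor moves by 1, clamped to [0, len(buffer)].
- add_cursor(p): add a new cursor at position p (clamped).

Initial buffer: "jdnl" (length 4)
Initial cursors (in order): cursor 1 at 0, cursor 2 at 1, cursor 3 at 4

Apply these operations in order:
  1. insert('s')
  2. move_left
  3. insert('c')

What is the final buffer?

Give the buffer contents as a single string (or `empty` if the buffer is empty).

Answer: csjcsdnlcs

Derivation:
After op 1 (insert('s')): buffer="sjsdnls" (len 7), cursors c1@1 c2@3 c3@7, authorship 1.2...3
After op 2 (move_left): buffer="sjsdnls" (len 7), cursors c1@0 c2@2 c3@6, authorship 1.2...3
After op 3 (insert('c')): buffer="csjcsdnlcs" (len 10), cursors c1@1 c2@4 c3@9, authorship 11.22...33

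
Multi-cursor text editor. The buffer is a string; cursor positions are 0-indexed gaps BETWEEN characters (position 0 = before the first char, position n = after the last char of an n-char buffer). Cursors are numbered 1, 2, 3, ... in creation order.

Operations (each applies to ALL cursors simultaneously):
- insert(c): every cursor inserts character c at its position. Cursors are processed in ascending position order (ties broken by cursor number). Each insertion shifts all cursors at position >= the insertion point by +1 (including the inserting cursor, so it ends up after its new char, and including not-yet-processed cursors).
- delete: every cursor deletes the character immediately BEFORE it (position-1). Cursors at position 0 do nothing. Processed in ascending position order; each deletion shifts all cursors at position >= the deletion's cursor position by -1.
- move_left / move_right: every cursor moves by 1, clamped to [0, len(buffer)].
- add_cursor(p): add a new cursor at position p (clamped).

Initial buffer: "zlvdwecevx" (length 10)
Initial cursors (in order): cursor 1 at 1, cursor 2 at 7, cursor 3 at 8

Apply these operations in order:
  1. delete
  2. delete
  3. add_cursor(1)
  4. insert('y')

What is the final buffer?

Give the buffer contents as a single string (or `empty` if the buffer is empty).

After op 1 (delete): buffer="lvdwevx" (len 7), cursors c1@0 c2@5 c3@5, authorship .......
After op 2 (delete): buffer="lvdvx" (len 5), cursors c1@0 c2@3 c3@3, authorship .....
After op 3 (add_cursor(1)): buffer="lvdvx" (len 5), cursors c1@0 c4@1 c2@3 c3@3, authorship .....
After op 4 (insert('y')): buffer="ylyvdyyvx" (len 9), cursors c1@1 c4@3 c2@7 c3@7, authorship 1.4..23..

Answer: ylyvdyyvx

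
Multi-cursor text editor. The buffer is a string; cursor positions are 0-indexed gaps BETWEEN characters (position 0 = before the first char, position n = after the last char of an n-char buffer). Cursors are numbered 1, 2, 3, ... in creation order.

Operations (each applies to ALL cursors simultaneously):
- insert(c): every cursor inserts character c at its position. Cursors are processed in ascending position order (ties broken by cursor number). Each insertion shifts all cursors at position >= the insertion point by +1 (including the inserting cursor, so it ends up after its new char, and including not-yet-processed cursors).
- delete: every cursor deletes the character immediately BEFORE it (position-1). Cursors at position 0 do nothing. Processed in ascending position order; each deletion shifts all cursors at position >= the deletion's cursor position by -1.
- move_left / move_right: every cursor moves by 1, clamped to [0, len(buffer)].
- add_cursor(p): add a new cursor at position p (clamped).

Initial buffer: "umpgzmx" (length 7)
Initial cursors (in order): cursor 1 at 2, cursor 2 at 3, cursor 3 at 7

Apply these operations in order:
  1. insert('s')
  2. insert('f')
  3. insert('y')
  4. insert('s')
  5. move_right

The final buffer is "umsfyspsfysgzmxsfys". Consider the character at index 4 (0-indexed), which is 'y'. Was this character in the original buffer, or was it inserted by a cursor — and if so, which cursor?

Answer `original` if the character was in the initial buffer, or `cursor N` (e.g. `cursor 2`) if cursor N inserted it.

After op 1 (insert('s')): buffer="umspsgzmxs" (len 10), cursors c1@3 c2@5 c3@10, authorship ..1.2....3
After op 2 (insert('f')): buffer="umsfpsfgzmxsf" (len 13), cursors c1@4 c2@7 c3@13, authorship ..11.22....33
After op 3 (insert('y')): buffer="umsfypsfygzmxsfy" (len 16), cursors c1@5 c2@9 c3@16, authorship ..111.222....333
After op 4 (insert('s')): buffer="umsfyspsfysgzmxsfys" (len 19), cursors c1@6 c2@11 c3@19, authorship ..1111.2222....3333
After op 5 (move_right): buffer="umsfyspsfysgzmxsfys" (len 19), cursors c1@7 c2@12 c3@19, authorship ..1111.2222....3333
Authorship (.=original, N=cursor N): . . 1 1 1 1 . 2 2 2 2 . . . . 3 3 3 3
Index 4: author = 1

Answer: cursor 1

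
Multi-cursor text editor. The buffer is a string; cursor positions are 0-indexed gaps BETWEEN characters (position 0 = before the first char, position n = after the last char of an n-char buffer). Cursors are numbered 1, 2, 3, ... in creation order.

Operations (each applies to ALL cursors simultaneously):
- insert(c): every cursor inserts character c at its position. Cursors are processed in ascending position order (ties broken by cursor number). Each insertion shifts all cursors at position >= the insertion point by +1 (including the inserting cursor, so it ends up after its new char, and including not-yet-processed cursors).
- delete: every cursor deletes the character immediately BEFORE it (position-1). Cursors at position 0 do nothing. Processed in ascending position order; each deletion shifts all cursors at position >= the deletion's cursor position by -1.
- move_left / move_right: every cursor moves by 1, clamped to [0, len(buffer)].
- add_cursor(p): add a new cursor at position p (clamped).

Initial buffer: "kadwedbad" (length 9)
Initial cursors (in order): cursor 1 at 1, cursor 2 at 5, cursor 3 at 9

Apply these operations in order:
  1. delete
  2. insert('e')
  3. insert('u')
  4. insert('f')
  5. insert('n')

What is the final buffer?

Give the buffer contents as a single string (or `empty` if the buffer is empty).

Answer: eufnadweufndbaeufn

Derivation:
After op 1 (delete): buffer="adwdba" (len 6), cursors c1@0 c2@3 c3@6, authorship ......
After op 2 (insert('e')): buffer="eadwedbae" (len 9), cursors c1@1 c2@5 c3@9, authorship 1...2...3
After op 3 (insert('u')): buffer="euadweudbaeu" (len 12), cursors c1@2 c2@7 c3@12, authorship 11...22...33
After op 4 (insert('f')): buffer="eufadweufdbaeuf" (len 15), cursors c1@3 c2@9 c3@15, authorship 111...222...333
After op 5 (insert('n')): buffer="eufnadweufndbaeufn" (len 18), cursors c1@4 c2@11 c3@18, authorship 1111...2222...3333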